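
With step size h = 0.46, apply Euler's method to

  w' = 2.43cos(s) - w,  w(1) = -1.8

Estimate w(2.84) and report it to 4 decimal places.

-1.0374

Euler: w_{n+1} = w_n + h·f(s_n, w_n).
s=1.000000, w=-1.800000: f=3.112935 → w ← -1.800000 + 0.46·3.112935 = -0.368050
s=1.460000, w=-0.368050: f=0.636735 → w ← -0.368050 + 0.46·0.636735 = -0.075152
s=1.920000, w=-0.075152: f=-0.756272 → w ← -0.075152 + 0.46·(-0.756272) = -0.423037
s=2.380000, w=-0.423037: f=-1.335646 → w ← -0.423037 + 0.46·(-1.335646) = -1.037434
w(2.84) ≈ -1.0374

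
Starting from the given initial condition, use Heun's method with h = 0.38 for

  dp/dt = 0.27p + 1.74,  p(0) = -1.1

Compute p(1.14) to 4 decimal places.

Heun: k1 = f(t_n, p_n); k2 = f(t_n + h, p_n + h·k1); p_{n+1} = p_n + (h/2)·(k1 + k2).
t=0.000000, p=-1.100000:
  k1 = f(0.000000, -1.100000) = 1.443000
  k2 = f(0.380000, -0.551660) = 1.591052
  p ← -1.100000 + (0.38/2)·(1.443000 + 1.591052) = -0.523530
t=0.380000, p=-0.523530:
  k1 = f(0.380000, -0.523530) = 1.598647
  k2 = f(0.760000, 0.083956) = 1.762668
  p ← -0.523530 + (0.38/2)·(1.598647 + 1.762668) = 0.115120
t=0.760000, p=0.115120:
  k1 = f(0.760000, 0.115120) = 1.771082
  k2 = f(1.140000, 0.788131) = 1.952795
  p ← 0.115120 + (0.38/2)·(1.771082 + 1.952795) = 0.822656
p(1.14) ≈ 0.8227

0.8227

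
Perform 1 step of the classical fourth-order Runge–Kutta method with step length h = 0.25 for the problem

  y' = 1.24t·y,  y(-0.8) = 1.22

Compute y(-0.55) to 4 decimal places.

RK4: k1 = f(t_n, y_n); k2 = f(t_n + h/2, y_n + (h/2)·k1); k3 = f(t_n + h/2, y_n + (h/2)·k2); k4 = f(t_n + h, y_n + h·k3); y_{n+1} = y_n + (h/6)·(k1 + 2k2 + 2k3 + k4).
t=-0.800000, y=1.220000:
  k1 = f(-0.800000, 1.220000) = -1.210240
  k2 = f(-0.675000, 1.068720) = -0.894519
  k3 = f(-0.675000, 1.108185) = -0.927551
  k4 = f(-0.550000, 0.988112) = -0.673893
  y ← 1.220000 + (0.25/6)·(k1 + 2k2 + 2k3 + k4) = 0.989655
y(-0.55) ≈ 0.9897

0.9897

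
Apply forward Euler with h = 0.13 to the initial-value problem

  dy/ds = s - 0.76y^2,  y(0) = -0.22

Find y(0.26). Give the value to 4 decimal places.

Euler: y_{n+1} = y_n + h·f(s_n, y_n).
s=0.000000, y=-0.220000: f=-0.036784 → y ← -0.220000 + 0.13·(-0.036784) = -0.224782
s=0.130000, y=-0.224782: f=0.091600 → y ← -0.224782 + 0.13·0.091600 = -0.212874
y(0.26) ≈ -0.2129

-0.2129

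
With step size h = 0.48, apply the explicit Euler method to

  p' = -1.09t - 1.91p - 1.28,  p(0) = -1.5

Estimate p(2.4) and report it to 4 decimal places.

-1.7410

Euler: p_{n+1} = p_n + h·f(t_n, p_n).
t=0.000000, p=-1.500000: f=1.585000 → p ← -1.500000 + 0.48·1.585000 = -0.739200
t=0.480000, p=-0.739200: f=-0.391328 → p ← -0.739200 + 0.48·(-0.391328) = -0.927037
t=0.960000, p=-0.927037: f=-0.555758 → p ← -0.927037 + 0.48·(-0.555758) = -1.193802
t=1.440000, p=-1.193802: f=-0.569439 → p ← -1.193802 + 0.48·(-0.569439) = -1.467132
t=1.920000, p=-1.467132: f=-0.570577 → p ← -1.467132 + 0.48·(-0.570577) = -1.741009
p(2.4) ≈ -1.7410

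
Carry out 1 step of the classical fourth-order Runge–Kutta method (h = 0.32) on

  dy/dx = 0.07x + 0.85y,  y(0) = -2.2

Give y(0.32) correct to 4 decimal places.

RK4: k1 = f(x_n, y_n); k2 = f(x_n + h/2, y_n + (h/2)·k1); k3 = f(x_n + h/2, y_n + (h/2)·k2); k4 = f(x_n + h, y_n + h·k3); y_{n+1} = y_n + (h/6)·(k1 + 2k2 + 2k3 + k4).
x=0.000000, y=-2.200000:
  k1 = f(0.000000, -2.200000) = -1.870000
  k2 = f(0.160000, -2.499200) = -2.113120
  k3 = f(0.160000, -2.538099) = -2.146184
  k4 = f(0.320000, -2.886779) = -2.431362
  y ← -2.200000 + (0.32/6)·(k1 + 2k2 + 2k3 + k4) = -2.883732
y(0.32) ≈ -2.8837

-2.8837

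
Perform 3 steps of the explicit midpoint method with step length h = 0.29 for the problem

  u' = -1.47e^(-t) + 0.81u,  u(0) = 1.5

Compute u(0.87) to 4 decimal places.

Midpoint: k1 = f(t_n, u_n); k2 = f(t_n + h/2, u_n + (h/2)·k1); u_{n+1} = u_n + h·k2.
t=0.000000, u=1.500000:
  k1 = f(0.000000, 1.500000) = -0.255000
  k2 = f(0.145000, 1.463025) = -0.086533
  u ← 1.500000 + 0.29·(-0.086533) = 1.474906
t=0.290000, u=1.474906:
  k1 = f(0.290000, 1.474906) = 0.094726
  k2 = f(0.435000, 1.488641) = 0.254320
  u ← 1.474906 + 0.29·0.254320 = 1.548658
t=0.580000, u=1.548658:
  k1 = f(0.580000, 1.548658) = 0.431363
  k2 = f(0.725000, 1.611206) = 0.593120
  u ← 1.548658 + 0.29·0.593120 = 1.720663
u(0.87) ≈ 1.7207

1.7207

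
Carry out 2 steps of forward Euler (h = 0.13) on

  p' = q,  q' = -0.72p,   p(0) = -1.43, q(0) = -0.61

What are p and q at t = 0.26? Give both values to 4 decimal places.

-1.5712, -0.3349

Euler on (p,q): p_{n+1} = p_n + h·p', q_{n+1} = q_n + h·q'.
0.000000: (-1.430000, -0.610000); f=(-0.610000, 1.029600) → (-1.509300, -0.476152)
0.130000: (-1.509300, -0.476152); f=(-0.476152, 1.086696) → (-1.571200, -0.334882)
(p(0.26), q(0.26)) ≈ (-1.5712, -0.3349)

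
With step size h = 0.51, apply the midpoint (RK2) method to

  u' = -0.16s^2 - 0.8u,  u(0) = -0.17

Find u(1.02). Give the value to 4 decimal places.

Midpoint: k1 = f(s_n, u_n); k2 = f(s_n + h/2, u_n + (h/2)·k1); u_{n+1} = u_n + h·k2.
s=0.000000, u=-0.170000:
  k1 = f(0.000000, -0.170000) = 0.136000
  k2 = f(0.255000, -0.135320) = 0.097852
  u ← -0.170000 + 0.51·0.097852 = -0.120095
s=0.510000, u=-0.120095:
  k1 = f(0.510000, -0.120095) = 0.054460
  k2 = f(0.765000, -0.106208) = -0.008670
  u ← -0.120095 + 0.51·(-0.008670) = -0.124517
u(1.02) ≈ -0.1245

-0.1245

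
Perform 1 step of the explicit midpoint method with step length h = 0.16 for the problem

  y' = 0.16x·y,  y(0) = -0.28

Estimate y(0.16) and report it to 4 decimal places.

Midpoint: k1 = f(x_n, y_n); k2 = f(x_n + h/2, y_n + (h/2)·k1); y_{n+1} = y_n + h·k2.
x=0.000000, y=-0.280000:
  k1 = f(0.000000, -0.280000) = 0.000000
  k2 = f(0.080000, -0.280000) = -0.003584
  y ← -0.280000 + 0.16·(-0.003584) = -0.280573
y(0.16) ≈ -0.2806

-0.2806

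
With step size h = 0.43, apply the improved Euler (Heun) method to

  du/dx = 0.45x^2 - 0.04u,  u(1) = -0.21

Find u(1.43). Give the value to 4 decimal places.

Heun: k1 = f(x_n, u_n); k2 = f(x_n + h, u_n + h·k1); u_{n+1} = u_n + (h/2)·(k1 + k2).
x=1.000000, u=-0.210000:
  k1 = f(1.000000, -0.210000) = 0.458400
  k2 = f(1.430000, -0.012888) = 0.920721
  u ← -0.210000 + (0.43/2)·(0.458400 + 0.920721) = 0.086511
u(1.43) ≈ 0.0865

0.0865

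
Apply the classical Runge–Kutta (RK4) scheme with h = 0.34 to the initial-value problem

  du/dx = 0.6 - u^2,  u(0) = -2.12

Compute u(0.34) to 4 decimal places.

RK4: k1 = f(x_n, u_n); k2 = f(x_n + h/2, u_n + (h/2)·k1); k3 = f(x_n + h/2, u_n + (h/2)·k2); k4 = f(x_n + h, u_n + h·k3); u_{n+1} = u_n + (h/6)·(k1 + 2k2 + 2k3 + k4).
x=0.000000, u=-2.120000:
  k1 = f(0.000000, -2.120000) = -3.894400
  k2 = f(0.170000, -2.782048) = -7.139791
  k3 = f(0.170000, -3.333764) = -10.513986
  k4 = f(0.340000, -5.694755) = -31.830236
  u ← -2.120000 + (0.34/6)·(k1 + 2k2 + 2k3 + k4) = -6.145157
u(0.34) ≈ -6.1452

-6.1452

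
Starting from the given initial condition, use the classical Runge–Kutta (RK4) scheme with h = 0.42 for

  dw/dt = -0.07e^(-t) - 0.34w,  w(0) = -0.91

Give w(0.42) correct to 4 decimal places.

-0.8112

RK4: k1 = f(t_n, w_n); k2 = f(t_n + h/2, w_n + (h/2)·k1); k3 = f(t_n + h/2, w_n + (h/2)·k2); k4 = f(t_n + h, w_n + h·k3); w_{n+1} = w_n + (h/6)·(k1 + 2k2 + 2k3 + k4).
t=0.000000, w=-0.910000:
  k1 = f(0.000000, -0.910000) = 0.239400
  k2 = f(0.210000, -0.859726) = 0.235566
  k3 = f(0.210000, -0.860531) = 0.235840
  k4 = f(0.420000, -0.810947) = 0.229729
  w ← -0.910000 + (0.42/6)·(k1 + 2k2 + 2k3 + k4) = -0.811164
w(0.42) ≈ -0.8112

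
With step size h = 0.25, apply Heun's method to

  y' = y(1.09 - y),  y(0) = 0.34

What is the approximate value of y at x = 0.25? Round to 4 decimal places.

0.4065

Heun: k1 = f(x_n, y_n); k2 = f(x_n + h, y_n + h·k1); y_{n+1} = y_n + (h/2)·(k1 + k2).
x=0.000000, y=0.340000:
  k1 = f(0.000000, 0.340000) = 0.255000
  k2 = f(0.250000, 0.403750) = 0.277073
  y ← 0.340000 + (0.25/2)·(0.255000 + 0.277073) = 0.406509
y(0.25) ≈ 0.4065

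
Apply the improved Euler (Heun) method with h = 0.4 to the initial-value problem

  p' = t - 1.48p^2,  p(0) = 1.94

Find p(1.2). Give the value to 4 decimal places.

Heun: k1 = f(t_n, p_n); k2 = f(t_n + h, p_n + h·k1); p_{n+1} = p_n + (h/2)·(k1 + k2).
t=0.000000, p=1.940000:
  k1 = f(0.000000, 1.940000) = -5.570128
  k2 = f(0.400000, -0.288051) = 0.277199
  p ← 1.940000 + (0.4/2)·(-5.570128 + 0.277199) = 0.881414
t=0.400000, p=0.881414:
  k1 = f(0.400000, 0.881414) = -0.749799
  k2 = f(0.800000, 0.581495) = 0.299559
  p ← 0.881414 + (0.4/2)·(-0.749799 + 0.299559) = 0.791366
t=0.800000, p=0.791366:
  k1 = f(0.800000, 0.791366) = -0.126865
  k2 = f(1.200000, 0.740620) = 0.388193
  p ← 0.791366 + (0.4/2)·(-0.126865 + 0.388193) = 0.843632
p(1.2) ≈ 0.8436

0.8436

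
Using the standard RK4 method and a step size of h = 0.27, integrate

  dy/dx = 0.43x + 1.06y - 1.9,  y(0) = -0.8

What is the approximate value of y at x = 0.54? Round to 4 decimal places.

RK4: k1 = f(x_n, y_n); k2 = f(x_n + h/2, y_n + (h/2)·k1); k3 = f(x_n + h/2, y_n + (h/2)·k2); k4 = f(x_n + h, y_n + h·k3); y_{n+1} = y_n + (h/6)·(k1 + 2k2 + 2k3 + k4).
x=0.000000, y=-0.800000:
  k1 = f(0.000000, -0.800000) = -2.748000
  k2 = f(0.135000, -1.170980) = -3.083189
  k3 = f(0.135000, -1.216230) = -3.131154
  k4 = f(0.270000, -1.645412) = -3.528036
  y ← -0.800000 + (0.27/6)·(k1 + 2k2 + 2k3 + k4) = -1.641713
x=0.270000, y=-1.641713:
  k1 = f(0.270000, -1.641713) = -3.524115
  k2 = f(0.405000, -2.117468) = -3.970366
  k3 = f(0.405000, -2.177712) = -4.034225
  k4 = f(0.540000, -2.730953) = -4.562610
  y ← -1.641713 + (0.27/6)·(k1 + 2k2 + 2k3 + k4) = -2.726028
y(0.54) ≈ -2.7260

-2.7260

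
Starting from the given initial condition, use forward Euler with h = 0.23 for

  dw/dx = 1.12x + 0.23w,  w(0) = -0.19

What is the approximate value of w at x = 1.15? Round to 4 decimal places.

Euler: w_{n+1} = w_n + h·f(x_n, w_n).
x=0.000000, w=-0.190000: f=-0.043700 → w ← -0.190000 + 0.23·(-0.043700) = -0.200051
x=0.230000, w=-0.200051: f=0.211588 → w ← -0.200051 + 0.23·0.211588 = -0.151386
x=0.460000, w=-0.151386: f=0.480381 → w ← -0.151386 + 0.23·0.480381 = -0.040898
x=0.690000, w=-0.040898: f=0.763393 → w ← -0.040898 + 0.23·0.763393 = 0.134682
x=0.920000, w=0.134682: f=1.061377 → w ← 0.134682 + 0.23·1.061377 = 0.378799
w(1.15) ≈ 0.3788

0.3788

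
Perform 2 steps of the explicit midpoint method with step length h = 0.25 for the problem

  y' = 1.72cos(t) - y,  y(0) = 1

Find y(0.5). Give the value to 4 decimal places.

1.2497

Midpoint: k1 = f(t_n, y_n); k2 = f(t_n + h/2, y_n + (h/2)·k1); y_{n+1} = y_n + h·k2.
t=0.000000, y=1.000000:
  k1 = f(0.000000, 1.000000) = 0.720000
  k2 = f(0.125000, 1.090000) = 0.616580
  y ← 1.000000 + 0.25·0.616580 = 1.154145
t=0.250000, y=1.154145:
  k1 = f(0.250000, 1.154145) = 0.512384
  k2 = f(0.375000, 1.218193) = 0.382280
  y ← 1.154145 + 0.25·0.382280 = 1.249715
y(0.5) ≈ 1.2497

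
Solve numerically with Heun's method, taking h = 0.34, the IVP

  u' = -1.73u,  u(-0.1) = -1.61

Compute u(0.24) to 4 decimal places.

-0.9415

Heun: k1 = f(x_n, u_n); k2 = f(x_n + h, u_n + h·k1); u_{n+1} = u_n + (h/2)·(k1 + k2).
x=-0.100000, u=-1.610000:
  k1 = f(-0.100000, -1.610000) = 2.785300
  k2 = f(0.240000, -0.662998) = 1.146987
  u ← -1.610000 + (0.34/2)·(2.785300 + 1.146987) = -0.941511
u(0.24) ≈ -0.9415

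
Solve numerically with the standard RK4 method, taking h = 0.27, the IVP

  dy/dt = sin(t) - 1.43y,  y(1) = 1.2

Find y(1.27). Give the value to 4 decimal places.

1.0189

RK4: k1 = f(t_n, y_n); k2 = f(t_n + h/2, y_n + (h/2)·k1); k3 = f(t_n + h/2, y_n + (h/2)·k2); k4 = f(t_n + h, y_n + h·k3); y_{n+1} = y_n + (h/6)·(k1 + 2k2 + 2k3 + k4).
t=1.000000, y=1.200000:
  k1 = f(1.000000, 1.200000) = -0.874529
  k2 = f(1.135000, 1.081939) = -0.640638
  k3 = f(1.135000, 1.113514) = -0.685791
  k4 = f(1.270000, 1.014837) = -0.496115
  y ← 1.200000 + (0.27/6)·(k1 + 2k2 + 2k3 + k4) = 1.018942
y(1.27) ≈ 1.0189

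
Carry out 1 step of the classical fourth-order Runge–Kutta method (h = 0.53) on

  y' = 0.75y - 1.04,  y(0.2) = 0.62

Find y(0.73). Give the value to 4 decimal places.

RK4: k1 = f(x_n, y_n); k2 = f(x_n + h/2, y_n + (h/2)·k1); k3 = f(x_n + h/2, y_n + (h/2)·k2); k4 = f(x_n + h, y_n + h·k3); y_{n+1} = y_n + (h/6)·(k1 + 2k2 + 2k3 + k4).
x=0.200000, y=0.620000:
  k1 = f(0.200000, 0.620000) = -0.575000
  k2 = f(0.465000, 0.467625) = -0.689281
  k3 = f(0.465000, 0.437340) = -0.711995
  k4 = f(0.730000, 0.242643) = -0.858018
  y ← 0.620000 + (0.53/6)·(k1 + 2k2 + 2k3 + k4) = 0.245858
y(0.73) ≈ 0.2459

0.2459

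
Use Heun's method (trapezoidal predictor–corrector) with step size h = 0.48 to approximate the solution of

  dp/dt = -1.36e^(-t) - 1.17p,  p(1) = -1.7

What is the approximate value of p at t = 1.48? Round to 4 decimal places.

-1.1403

Heun: k1 = f(t_n, p_n); k2 = f(t_n + h, p_n + h·k1); p_{n+1} = p_n + (h/2)·(k1 + k2).
t=1.000000, p=-1.700000:
  k1 = f(1.000000, -1.700000) = 1.488684
  k2 = f(1.480000, -0.985432) = 0.843368
  p ← -1.700000 + (0.48/2)·(1.488684 + 0.843368) = -1.140308
p(1.48) ≈ -1.1403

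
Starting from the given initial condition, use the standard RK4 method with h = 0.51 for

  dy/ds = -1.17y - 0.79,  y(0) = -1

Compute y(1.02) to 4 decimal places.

RK4: k1 = f(s_n, y_n); k2 = f(s_n + h/2, y_n + (h/2)·k1); k3 = f(s_n + h/2, y_n + (h/2)·k2); k4 = f(s_n + h, y_n + h·k3); y_{n+1} = y_n + (h/6)·(k1 + 2k2 + 2k3 + k4).
s=0.000000, y=-1.000000:
  k1 = f(0.000000, -1.000000) = 0.380000
  k2 = f(0.255000, -0.903100) = 0.266627
  k3 = f(0.255000, -0.932010) = 0.300452
  k4 = f(0.510000, -0.846770) = 0.200720
  y ← -1.000000 + (0.51/6)·(k1 + 2k2 + 2k3 + k4) = -0.854235
s=0.510000, y=-0.854235:
  k1 = f(0.510000, -0.854235) = 0.209455
  k2 = f(0.765000, -0.800824) = 0.146964
  k3 = f(0.765000, -0.816759) = 0.165609
  k4 = f(1.020000, -0.769775) = 0.110637
  y ← -0.854235 + (0.51/6)·(k1 + 2k2 + 2k3 + k4) = -0.773890
y(1.02) ≈ -0.7739

-0.7739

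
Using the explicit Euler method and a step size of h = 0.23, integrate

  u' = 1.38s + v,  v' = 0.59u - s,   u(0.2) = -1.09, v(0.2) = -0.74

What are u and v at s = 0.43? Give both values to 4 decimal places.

-1.1967, -0.9339

Euler on (u,v): u_{n+1} = u_n + h·u', v_{n+1} = v_n + h·v'.
0.200000: (-1.090000, -0.740000); f=(-0.464000, -0.843100) → (-1.196720, -0.933913)
(u(0.43), v(0.43)) ≈ (-1.1967, -0.9339)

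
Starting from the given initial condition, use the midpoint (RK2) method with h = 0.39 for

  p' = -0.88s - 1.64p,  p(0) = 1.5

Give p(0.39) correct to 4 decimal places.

0.7805

Midpoint: k1 = f(s_n, p_n); k2 = f(s_n + h/2, p_n + (h/2)·k1); p_{n+1} = p_n + h·k2.
s=0.000000, p=1.500000:
  k1 = f(0.000000, 1.500000) = -2.460000
  k2 = f(0.195000, 1.020300) = -1.844892
  p ← 1.500000 + 0.39·(-1.844892) = 0.780492
p(0.39) ≈ 0.7805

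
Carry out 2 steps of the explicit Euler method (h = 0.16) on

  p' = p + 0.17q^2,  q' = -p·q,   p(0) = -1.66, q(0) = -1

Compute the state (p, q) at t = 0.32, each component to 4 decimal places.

Euler on (p,q): p_{n+1} = p_n + h·p', q_{n+1} = q_n + h·q'.
0.000000: (-1.660000, -1.000000); f=(-1.490000, -1.660000) → (-1.898400, -1.265600)
0.160000: (-1.898400, -1.265600); f=(-1.626104, -2.402615) → (-2.158577, -1.650018)
(p(0.32), q(0.32)) ≈ (-2.1586, -1.6500)

-2.1586, -1.6500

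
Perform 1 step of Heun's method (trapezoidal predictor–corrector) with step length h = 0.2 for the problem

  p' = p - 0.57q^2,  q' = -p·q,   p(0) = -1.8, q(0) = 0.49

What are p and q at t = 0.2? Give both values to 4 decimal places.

Heun on (p,q): k1 = f(t_n, state_n); k2 = f(t_n + h, state_n + h·k1); state_{n+1} = state_n + (h/2)·(k1 + k2).
0.000000: (-1.800000, 0.490000)
  k1 = (-1.936857, 0.882000)
  predictor → (-2.187371, 0.666400)
  k2 = (-2.440502, 1.457664)
  → (-2.237736, 0.723966)
(p(0.2), q(0.2)) ≈ (-2.2377, 0.7240)

-2.2377, 0.7240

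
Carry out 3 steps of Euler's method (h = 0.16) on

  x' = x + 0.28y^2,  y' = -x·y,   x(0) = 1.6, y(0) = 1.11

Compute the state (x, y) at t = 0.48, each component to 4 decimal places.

Euler on (x,y): x_{n+1} = x_n + h·x', y_{n+1} = y_n + h·y'.
0.000000: (1.600000, 1.110000); f=(1.944988, -1.776000) → (1.911198, 0.825840)
0.160000: (1.911198, 0.825840); f=(2.102161, -1.578344) → (2.247544, 0.573305)
0.320000: (2.247544, 0.573305); f=(2.339574, -1.288528) → (2.621876, 0.367140)
(x(0.48), y(0.48)) ≈ (2.6219, 0.3671)

2.6219, 0.3671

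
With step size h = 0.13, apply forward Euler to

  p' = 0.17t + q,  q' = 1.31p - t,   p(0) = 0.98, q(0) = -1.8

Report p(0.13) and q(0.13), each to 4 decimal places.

0.7460, -1.6331

Euler on (p,q): p_{n+1} = p_n + h·p', q_{n+1} = q_n + h·q'.
0.000000: (0.980000, -1.800000); f=(-1.800000, 1.283800) → (0.746000, -1.633106)
(p(0.13), q(0.13)) ≈ (0.7460, -1.6331)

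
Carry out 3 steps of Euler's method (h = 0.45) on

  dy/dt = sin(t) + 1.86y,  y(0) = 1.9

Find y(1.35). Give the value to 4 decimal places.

12.4903

Euler: y_{n+1} = y_n + h·f(t_n, y_n).
t=0.000000, y=1.900000: f=3.534000 → y ← 1.900000 + 0.45·3.534000 = 3.490300
t=0.450000, y=3.490300: f=6.926924 → y ← 3.490300 + 0.45·6.926924 = 6.607416
t=0.900000, y=6.607416: f=13.073120 → y ← 6.607416 + 0.45·13.073120 = 12.490320
y(1.35) ≈ 12.4903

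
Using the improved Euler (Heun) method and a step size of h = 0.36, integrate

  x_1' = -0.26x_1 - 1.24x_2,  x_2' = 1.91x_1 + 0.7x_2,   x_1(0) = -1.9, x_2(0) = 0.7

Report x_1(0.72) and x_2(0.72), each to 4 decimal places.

Heun on (x_1,x_2): k1 = f(s_n, state_n); k2 = f(s_n + h, state_n + h·k1); state_{n+1} = state_n + (h/2)·(k1 + k2).
0.000000: (-1.900000, 0.700000)
  k1 = (-0.374000, -3.139000)
  predictor → (-2.034640, -0.430040)
  k2 = (1.062256, -4.187190)
  → (-1.776114, -0.618714)
0.360000: (-1.776114, -0.618714)
  k1 = (1.228995, -3.825478)
  predictor → (-1.333676, -1.995886)
  k2 = (2.821655, -3.944441)
  → (-1.046997, -2.017300)
(x_1(0.72), x_2(0.72)) ≈ (-1.0470, -2.0173)

-1.0470, -2.0173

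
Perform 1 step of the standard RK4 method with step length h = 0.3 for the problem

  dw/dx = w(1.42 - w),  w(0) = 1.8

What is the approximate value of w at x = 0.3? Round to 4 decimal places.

1.6472

RK4: k1 = f(x_n, w_n); k2 = f(x_n + h/2, w_n + (h/2)·k1); k3 = f(x_n + h/2, w_n + (h/2)·k2); k4 = f(x_n + h, w_n + h·k3); w_{n+1} = w_n + (h/6)·(k1 + 2k2 + 2k3 + k4).
x=0.000000, w=1.800000:
  k1 = f(0.000000, 1.800000) = -0.684000
  k2 = f(0.150000, 1.697400) = -0.470859
  k3 = f(0.150000, 1.729371) = -0.535018
  k4 = f(0.300000, 1.639495) = -0.359860
  w ← 1.800000 + (0.3/6)·(k1 + 2k2 + 2k3 + k4) = 1.647219
w(0.3) ≈ 1.6472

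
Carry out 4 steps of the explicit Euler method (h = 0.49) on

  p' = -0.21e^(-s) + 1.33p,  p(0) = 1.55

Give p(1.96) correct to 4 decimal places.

10.8129

Euler: p_{n+1} = p_n + h·f(s_n, p_n).
s=0.000000, p=1.550000: f=1.851500 → p ← 1.550000 + 0.49·1.851500 = 2.457235
s=0.490000, p=2.457235: f=3.139471 → p ← 2.457235 + 0.49·3.139471 = 3.995576
s=0.980000, p=3.995576: f=5.235300 → p ← 3.995576 + 0.49·5.235300 = 6.560873
s=1.470000, p=6.560873: f=8.677677 → p ← 6.560873 + 0.49·8.677677 = 10.812935
p(1.96) ≈ 10.8129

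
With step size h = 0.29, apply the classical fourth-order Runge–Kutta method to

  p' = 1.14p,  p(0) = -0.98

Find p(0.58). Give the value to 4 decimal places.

RK4: k1 = f(x_n, p_n); k2 = f(x_n + h/2, p_n + (h/2)·k1); k3 = f(x_n + h/2, p_n + (h/2)·k2); k4 = f(x_n + h, p_n + h·k3); p_{n+1} = p_n + (h/6)·(k1 + 2k2 + 2k3 + k4).
x=0.000000, p=-0.980000:
  k1 = f(0.000000, -0.980000) = -1.117200
  k2 = f(0.145000, -1.141994) = -1.301873
  k3 = f(0.145000, -1.168772) = -1.332400
  k4 = f(0.290000, -1.366396) = -1.557691
  p ← -0.980000 + (0.29/6)·(k1 + 2k2 + 2k3 + k4) = -1.363933
x=0.290000, p=-1.363933:
  k1 = f(0.290000, -1.363933) = -1.554883
  k2 = f(0.435000, -1.589391) = -1.811906
  k3 = f(0.435000, -1.626659) = -1.854391
  k4 = f(0.580000, -1.901706) = -2.167945
  p ← -1.363933 + (0.29/6)·(k1 + 2k2 + 2k3 + k4) = -1.898278
p(0.58) ≈ -1.8983

-1.8983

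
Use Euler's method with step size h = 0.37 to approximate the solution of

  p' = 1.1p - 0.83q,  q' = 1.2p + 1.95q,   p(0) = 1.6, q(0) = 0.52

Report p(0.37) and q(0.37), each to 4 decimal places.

Euler on (p,q): p_{n+1} = p_n + h·p', q_{n+1} = q_n + h·q'.
0.000000: (1.600000, 0.520000); f=(1.328400, 2.934000) → (2.091508, 1.605580)
(p(0.37), q(0.37)) ≈ (2.0915, 1.6056)

2.0915, 1.6056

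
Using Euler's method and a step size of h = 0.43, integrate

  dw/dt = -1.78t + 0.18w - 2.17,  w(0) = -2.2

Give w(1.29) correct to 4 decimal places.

Euler: w_{n+1} = w_n + h·f(t_n, w_n).
t=0.000000, w=-2.200000: f=-2.566000 → w ← -2.200000 + 0.43·(-2.566000) = -3.303380
t=0.430000, w=-3.303380: f=-3.530008 → w ← -3.303380 + 0.43·(-3.530008) = -4.821284
t=0.860000, w=-4.821284: f=-4.568631 → w ← -4.821284 + 0.43·(-4.568631) = -6.785795
w(1.29) ≈ -6.7858

-6.7858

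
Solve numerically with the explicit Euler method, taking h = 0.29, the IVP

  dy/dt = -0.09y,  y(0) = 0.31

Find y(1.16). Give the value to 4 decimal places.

Euler: y_{n+1} = y_n + h·f(t_n, y_n).
t=0.000000, y=0.310000: f=-0.027900 → y ← 0.310000 + 0.29·(-0.027900) = 0.301909
t=0.290000, y=0.301909: f=-0.027172 → y ← 0.301909 + 0.29·(-0.027172) = 0.294029
t=0.580000, y=0.294029: f=-0.026463 → y ← 0.294029 + 0.29·(-0.026463) = 0.286355
t=0.870000, y=0.286355: f=-0.025772 → y ← 0.286355 + 0.29·(-0.025772) = 0.278881
y(1.16) ≈ 0.2789

0.2789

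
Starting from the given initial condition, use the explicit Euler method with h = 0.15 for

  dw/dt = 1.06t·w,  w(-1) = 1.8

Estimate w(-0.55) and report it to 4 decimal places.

Euler: w_{n+1} = w_n + h·f(t_n, w_n).
t=-1.000000, w=1.800000: f=-1.908000 → w ← 1.800000 + 0.15·(-1.908000) = 1.513800
t=-0.850000, w=1.513800: f=-1.363934 → w ← 1.513800 + 0.15·(-1.363934) = 1.309210
t=-0.700000, w=1.309210: f=-0.971434 → w ← 1.309210 + 0.15·(-0.971434) = 1.163495
w(-0.55) ≈ 1.1635

1.1635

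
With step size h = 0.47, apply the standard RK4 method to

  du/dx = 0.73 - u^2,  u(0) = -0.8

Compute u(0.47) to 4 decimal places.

-0.7377

RK4: k1 = f(x_n, u_n); k2 = f(x_n + h/2, u_n + (h/2)·k1); k3 = f(x_n + h/2, u_n + (h/2)·k2); k4 = f(x_n + h, u_n + h·k3); u_{n+1} = u_n + (h/6)·(k1 + 2k2 + 2k3 + k4).
x=0.000000, u=-0.800000:
  k1 = f(0.000000, -0.800000) = 0.090000
  k2 = f(0.235000, -0.778850) = 0.123393
  k3 = f(0.235000, -0.771003) = 0.135555
  k4 = f(0.470000, -0.736289) = 0.187878
  u ← -0.800000 + (0.47/6)·(k1 + 2k2 + 2k3 + k4) = -0.737664
u(0.47) ≈ -0.7377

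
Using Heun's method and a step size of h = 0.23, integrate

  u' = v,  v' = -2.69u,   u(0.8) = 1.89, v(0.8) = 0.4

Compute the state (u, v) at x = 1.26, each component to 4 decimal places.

1.5326, -1.8841

Heun on (u,v): k1 = f(x_n, state_n); k2 = f(x_n + h, state_n + h·k1); state_{n+1} = state_n + (h/2)·(k1 + k2).
0.800000: (1.890000, 0.400000)
  k1 = (0.400000, -5.084100)
  predictor → (1.982000, -0.769343)
  k2 = (-0.769343, -5.331580)
  → (1.847526, -0.797803)
1.030000: (1.847526, -0.797803)
  k1 = (-0.797803, -4.969844)
  predictor → (1.664031, -1.940867)
  k2 = (-1.940867, -4.476243)
  → (1.532578, -1.884103)
(u(1.26), v(1.26)) ≈ (1.5326, -1.8841)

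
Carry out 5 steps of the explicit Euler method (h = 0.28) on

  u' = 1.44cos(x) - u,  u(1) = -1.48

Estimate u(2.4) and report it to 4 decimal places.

-0.4701

Euler: u_{n+1} = u_n + h·f(x_n, u_n).
x=1.000000, u=-1.480000: f=2.258035 → u ← -1.480000 + 0.28·2.258035 = -0.847750
x=1.280000, u=-0.847750: f=1.260620 → u ← -0.847750 + 0.28·1.260620 = -0.494777
x=1.560000, u=-0.494777: f=0.510323 → u ← -0.494777 + 0.28·0.510323 = -0.351886
x=1.840000, u=-0.351886: f=-0.031102 → u ← -0.351886 + 0.28·(-0.031102) = -0.360595
x=2.120000, u=-0.360595: f=-0.391097 → u ← -0.360595 + 0.28·(-0.391097) = -0.470102
u(2.4) ≈ -0.4701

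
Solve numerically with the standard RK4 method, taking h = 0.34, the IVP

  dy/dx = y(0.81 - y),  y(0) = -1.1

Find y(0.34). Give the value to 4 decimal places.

RK4: k1 = f(x_n, y_n); k2 = f(x_n + h/2, y_n + (h/2)·k1); k3 = f(x_n + h/2, y_n + (h/2)·k2); k4 = f(x_n + h, y_n + h·k3); y_{n+1} = y_n + (h/6)·(k1 + 2k2 + 2k3 + k4).
x=0.000000, y=-1.100000:
  k1 = f(0.000000, -1.100000) = -2.101000
  k2 = f(0.170000, -1.457170) = -3.303652
  k3 = f(0.170000, -1.661621) = -4.106897
  k4 = f(0.340000, -2.496345) = -8.253777
  y ← -1.100000 + (0.34/6)·(k1 + 2k2 + 2k3 + k4) = -2.526633
y(0.34) ≈ -2.5266

-2.5266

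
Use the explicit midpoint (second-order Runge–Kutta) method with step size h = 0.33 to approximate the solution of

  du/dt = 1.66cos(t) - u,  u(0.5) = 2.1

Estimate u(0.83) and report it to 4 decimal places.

1.8731

Midpoint: k1 = f(t_n, u_n); k2 = f(t_n + h/2, u_n + (h/2)·k1); u_{n+1} = u_n + h·k2.
t=0.500000, u=2.100000:
  k1 = f(0.500000, 2.100000) = -0.643213
  k2 = f(0.665000, 1.993870) = -0.687588
  u ← 2.100000 + 0.33·(-0.687588) = 1.873096
u(0.83) ≈ 1.8731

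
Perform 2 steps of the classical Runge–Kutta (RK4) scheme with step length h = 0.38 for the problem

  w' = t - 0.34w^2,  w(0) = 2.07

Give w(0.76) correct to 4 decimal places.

1.5738

RK4: k1 = f(t_n, w_n); k2 = f(t_n + h/2, w_n + (h/2)·k1); k3 = f(t_n + h/2, w_n + (h/2)·k2); k4 = f(t_n + h, w_n + h·k3); w_{n+1} = w_n + (h/6)·(k1 + 2k2 + 2k3 + k4).
t=0.000000, w=2.070000:
  k1 = f(0.000000, 2.070000) = -1.456866
  k2 = f(0.190000, 1.793195) = -0.903287
  k3 = f(0.190000, 1.898375) = -1.035302
  k4 = f(0.380000, 1.676585) = -0.575719
  w ← 2.070000 + (0.38/6)·(k1 + 2k2 + 2k3 + k4) = 1.695715
t=0.380000, w=1.695715:
  k1 = f(0.380000, 1.695715) = -0.597653
  k2 = f(0.570000, 1.582161) = -0.281099
  k3 = f(0.570000, 1.642306) = -0.347038
  k4 = f(0.760000, 1.563841) = -0.071503
  w ← 1.695715 + (0.38/6)·(k1 + 2k2 + 2k3 + k4) = 1.573771
w(0.76) ≈ 1.5738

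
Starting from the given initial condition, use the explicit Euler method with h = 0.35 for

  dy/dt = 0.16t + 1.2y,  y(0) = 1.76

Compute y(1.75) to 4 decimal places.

10.4585

Euler: y_{n+1} = y_n + h·f(t_n, y_n).
t=0.000000, y=1.760000: f=2.112000 → y ← 1.760000 + 0.35·2.112000 = 2.499200
t=0.350000, y=2.499200: f=3.055040 → y ← 2.499200 + 0.35·3.055040 = 3.568464
t=0.700000, y=3.568464: f=4.394157 → y ← 3.568464 + 0.35·4.394157 = 5.106419
t=1.050000, y=5.106419: f=6.295703 → y ← 5.106419 + 0.35·6.295703 = 7.309915
t=1.400000, y=7.309915: f=8.995898 → y ← 7.309915 + 0.35·8.995898 = 10.458479
y(1.75) ≈ 10.4585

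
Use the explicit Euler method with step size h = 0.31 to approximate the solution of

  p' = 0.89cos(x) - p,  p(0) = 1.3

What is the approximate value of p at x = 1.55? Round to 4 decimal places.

Euler: p_{n+1} = p_n + h·f(x_n, p_n).
x=0.000000, p=1.300000: f=-0.410000 → p ← 1.300000 + 0.31·(-0.410000) = 1.172900
x=0.310000, p=1.172900: f=-0.325323 → p ← 1.172900 + 0.31·(-0.325323) = 1.072050
x=0.620000, p=1.072050: f=-0.347698 → p ← 1.072050 + 0.31·(-0.347698) = 0.964263
x=0.930000, p=0.964263: f=-0.432191 → p ← 0.964263 + 0.31·(-0.432191) = 0.830284
x=1.240000, p=0.830284: f=-0.541215 → p ← 0.830284 + 0.31·(-0.541215) = 0.662507
p(1.55) ≈ 0.6625

0.6625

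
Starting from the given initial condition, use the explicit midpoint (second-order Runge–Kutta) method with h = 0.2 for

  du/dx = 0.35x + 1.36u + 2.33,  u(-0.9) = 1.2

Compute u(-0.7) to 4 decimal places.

2.0356

Midpoint: k1 = f(x_n, u_n); k2 = f(x_n + h/2, u_n + (h/2)·k1); u_{n+1} = u_n + h·k2.
x=-0.900000, u=1.200000:
  k1 = f(-0.900000, 1.200000) = 3.647000
  k2 = f(-0.800000, 1.564700) = 4.177992
  u ← 1.200000 + 0.2·4.177992 = 2.035598
u(-0.7) ≈ 2.0356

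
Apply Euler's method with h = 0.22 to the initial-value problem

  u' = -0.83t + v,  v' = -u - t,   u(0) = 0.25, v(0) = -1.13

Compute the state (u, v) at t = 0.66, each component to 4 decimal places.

Euler on (u,v): u_{n+1} = u_n + h·u', v_{n+1} = v_n + h·v'.
0.000000: (0.250000, -1.130000); f=(-1.130000, -0.250000) → (0.001400, -1.185000)
0.220000: (0.001400, -1.185000); f=(-1.367600, -0.221400) → (-0.299472, -1.233708)
0.440000: (-0.299472, -1.233708); f=(-1.598908, -0.140528) → (-0.651232, -1.264624)
(u(0.66), v(0.66)) ≈ (-0.6512, -1.2646)

-0.6512, -1.2646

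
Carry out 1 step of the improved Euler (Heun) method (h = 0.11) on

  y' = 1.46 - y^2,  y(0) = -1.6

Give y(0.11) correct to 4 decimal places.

Heun: k1 = f(t_n, y_n); k2 = f(t_n + h, y_n + h·k1); y_{n+1} = y_n + (h/2)·(k1 + k2).
t=0.000000, y=-1.600000:
  k1 = f(0.000000, -1.600000) = -1.100000
  k2 = f(0.110000, -1.721000) = -1.501841
  y ← -1.600000 + (0.11/2)·(-1.100000 + (-1.501841)) = -1.743101
y(0.11) ≈ -1.7431

-1.7431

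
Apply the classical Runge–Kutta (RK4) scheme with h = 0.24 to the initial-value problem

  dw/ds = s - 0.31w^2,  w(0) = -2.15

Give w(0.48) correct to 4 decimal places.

-3.0065

RK4: k1 = f(s_n, w_n); k2 = f(s_n + h/2, w_n + (h/2)·k1); k3 = f(s_n + h/2, w_n + (h/2)·k2); k4 = f(s_n + h, w_n + h·k3); w_{n+1} = w_n + (h/6)·(k1 + 2k2 + 2k3 + k4).
s=0.000000, w=-2.150000:
  k1 = f(0.000000, -2.150000) = -1.432975
  k2 = f(0.120000, -2.321957) = -1.551360
  k3 = f(0.120000, -2.336163) = -1.571874
  k4 = f(0.240000, -2.527250) = -1.739967
  w ← -2.150000 + (0.24/6)·(k1 + 2k2 + 2k3 + k4) = -2.526776
s=0.240000, w=-2.526776:
  k1 = f(0.240000, -2.526776) = -1.739226
  k2 = f(0.360000, -2.735484) = -1.959690
  k3 = f(0.360000, -2.761939) = -2.004776
  k4 = f(0.480000, -3.007923) = -2.324755
  w ← -2.526776 + (0.24/6)·(k1 + 2k2 + 2k3 + k4) = -3.006493
w(0.48) ≈ -3.0065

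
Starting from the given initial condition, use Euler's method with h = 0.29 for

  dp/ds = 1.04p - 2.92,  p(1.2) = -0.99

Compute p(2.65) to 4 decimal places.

Euler: p_{n+1} = p_n + h·f(s_n, p_n).
s=1.200000, p=-0.990000: f=-3.949600 → p ← -0.990000 + 0.29·(-3.949600) = -2.135384
s=1.490000, p=-2.135384: f=-5.140799 → p ← -2.135384 + 0.29·(-5.140799) = -3.626216
s=1.780000, p=-3.626216: f=-6.691264 → p ← -3.626216 + 0.29·(-6.691264) = -5.566683
s=2.070000, p=-5.566683: f=-8.709350 → p ← -5.566683 + 0.29·(-8.709350) = -8.092394
s=2.360000, p=-8.092394: f=-11.336090 → p ← -8.092394 + 0.29·(-11.336090) = -11.379860
p(2.65) ≈ -11.3799

-11.3799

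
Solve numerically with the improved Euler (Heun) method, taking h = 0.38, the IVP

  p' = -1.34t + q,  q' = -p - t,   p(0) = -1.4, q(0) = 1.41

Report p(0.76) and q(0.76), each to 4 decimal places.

-0.4436, 1.7873

Heun on (p,q): k1 = f(t_n, state_n); k2 = f(t_n + h, state_n + h·k1); state_{n+1} = state_n + (h/2)·(k1 + k2).
0.000000: (-1.400000, 1.410000)
  k1 = (1.410000, 1.400000)
  predictor → (-0.864200, 1.942000)
  k2 = (1.432800, 0.484200)
  → (-0.859868, 1.767998)
0.380000: (-0.859868, 1.767998)
  k1 = (1.258798, 0.479868)
  predictor → (-0.381525, 1.950348)
  k2 = (0.931948, -0.378475)
  → (-0.443626, 1.787263)
(p(0.76), q(0.76)) ≈ (-0.4436, 1.7873)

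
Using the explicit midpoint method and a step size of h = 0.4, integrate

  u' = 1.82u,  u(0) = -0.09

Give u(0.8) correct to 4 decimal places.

-0.3575

Midpoint: k1 = f(x_n, u_n); k2 = f(x_n + h/2, u_n + (h/2)·k1); u_{n+1} = u_n + h·k2.
x=0.000000, u=-0.090000:
  k1 = f(0.000000, -0.090000) = -0.163800
  k2 = f(0.200000, -0.122760) = -0.223423
  u ← -0.090000 + 0.4·(-0.223423) = -0.179369
x=0.400000, u=-0.179369:
  k1 = f(0.400000, -0.179369) = -0.326452
  k2 = f(0.600000, -0.244660) = -0.445281
  u ← -0.179369 + 0.4·(-0.445281) = -0.357482
u(0.8) ≈ -0.3575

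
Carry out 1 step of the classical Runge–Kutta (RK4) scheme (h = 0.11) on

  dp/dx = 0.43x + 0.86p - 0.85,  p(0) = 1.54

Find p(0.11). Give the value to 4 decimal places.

RK4: k1 = f(x_n, p_n); k2 = f(x_n + h/2, p_n + (h/2)·k1); k3 = f(x_n + h/2, p_n + (h/2)·k2); k4 = f(x_n + h, p_n + h·k3); p_{n+1} = p_n + (h/6)·(k1 + 2k2 + 2k3 + k4).
x=0.000000, p=1.540000:
  k1 = f(0.000000, 1.540000) = 0.474400
  k2 = f(0.055000, 1.566092) = 0.520489
  k3 = f(0.055000, 1.568627) = 0.522669
  k4 = f(0.110000, 1.597494) = 0.571145
  p ← 1.540000 + (0.11/6)·(k1 + 2k2 + 2k3 + k4) = 1.597417
p(0.11) ≈ 1.5974

1.5974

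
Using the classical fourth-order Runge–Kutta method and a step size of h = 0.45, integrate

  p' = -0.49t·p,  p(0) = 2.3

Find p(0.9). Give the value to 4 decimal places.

1.8860

RK4: k1 = f(t_n, p_n); k2 = f(t_n + h/2, p_n + (h/2)·k1); k3 = f(t_n + h/2, p_n + (h/2)·k2); k4 = f(t_n + h, p_n + h·k3); p_{n+1} = p_n + (h/6)·(k1 + 2k2 + 2k3 + k4).
t=0.000000, p=2.300000:
  k1 = f(0.000000, 2.300000) = 0.000000
  k2 = f(0.225000, 2.300000) = -0.253575
  k3 = f(0.225000, 2.242946) = -0.247285
  k4 = f(0.450000, 2.188722) = -0.482613
  p ← 2.300000 + (0.45/6)·(k1 + 2k2 + 2k3 + k4) = 2.188675
t=0.450000, p=2.188675:
  k1 = f(0.450000, 2.188675) = -0.482603
  k2 = f(0.675000, 2.080089) = -0.687990
  k3 = f(0.675000, 2.033877) = -0.672705
  k4 = f(0.900000, 1.885958) = -0.831707
  p ← 2.188675 + (0.45/6)·(k1 + 2k2 + 2k3 + k4) = 1.885998
p(0.9) ≈ 1.8860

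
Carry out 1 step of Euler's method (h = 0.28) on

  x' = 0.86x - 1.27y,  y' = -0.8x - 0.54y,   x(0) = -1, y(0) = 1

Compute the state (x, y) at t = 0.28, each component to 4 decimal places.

Euler on (x,y): x_{n+1} = x_n + h·x', y_{n+1} = y_n + h·y'.
0.000000: (-1.000000, 1.000000); f=(-2.130000, 0.260000) → (-1.596400, 1.072800)
(x(0.28), y(0.28)) ≈ (-1.5964, 1.0728)

-1.5964, 1.0728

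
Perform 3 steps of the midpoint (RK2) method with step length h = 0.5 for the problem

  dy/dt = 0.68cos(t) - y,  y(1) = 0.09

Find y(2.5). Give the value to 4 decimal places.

-0.1739

Midpoint: k1 = f(t_n, y_n); k2 = f(t_n + h/2, y_n + (h/2)·k1); y_{n+1} = y_n + h·k2.
t=1.000000, y=0.090000:
  k1 = f(1.000000, 0.090000) = 0.277406
  k2 = f(1.250000, 0.159351) = 0.055068
  y ← 0.090000 + 0.5·0.055068 = 0.117534
t=1.500000, y=0.117534:
  k1 = f(1.500000, 0.117534) = -0.069433
  k2 = f(1.750000, 0.100176) = -0.221383
  y ← 0.117534 + 0.5·(-0.221383) = 0.006842
t=2.000000, y=0.006842:
  k1 = f(2.000000, 0.006842) = -0.289822
  k2 = f(2.250000, -0.065613) = -0.361545
  y ← 0.006842 + 0.5·(-0.361545) = -0.173930
y(2.5) ≈ -0.1739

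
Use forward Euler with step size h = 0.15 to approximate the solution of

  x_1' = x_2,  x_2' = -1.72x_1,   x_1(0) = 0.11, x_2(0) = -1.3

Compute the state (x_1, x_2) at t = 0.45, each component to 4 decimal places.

-0.4802, -1.2331

Euler on (x_1,x_2): x_1_{n+1} = x_1_n + h·x_1', x_2_{n+1} = x_2_n + h·x_2'.
0.000000: (0.110000, -1.300000); f=(-1.300000, -0.189200) → (-0.085000, -1.328380)
0.150000: (-0.085000, -1.328380); f=(-1.328380, 0.146200) → (-0.284257, -1.306450)
0.300000: (-0.284257, -1.306450); f=(-1.306450, 0.488922) → (-0.480225, -1.233112)
(x_1(0.45), x_2(0.45)) ≈ (-0.4802, -1.2331)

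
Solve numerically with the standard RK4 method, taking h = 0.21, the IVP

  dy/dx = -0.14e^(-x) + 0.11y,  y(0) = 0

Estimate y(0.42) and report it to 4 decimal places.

RK4: k1 = f(x_n, y_n); k2 = f(x_n + h/2, y_n + (h/2)·k1); k3 = f(x_n + h/2, y_n + (h/2)·k2); k4 = f(x_n + h, y_n + h·k3); y_{n+1} = y_n + (h/6)·(k1 + 2k2 + 2k3 + k4).
x=0.000000, y=0.000000:
  k1 = f(0.000000, 0.000000) = -0.140000
  k2 = f(0.105000, -0.014700) = -0.127662
  k3 = f(0.105000, -0.013405) = -0.127520
  k4 = f(0.210000, -0.026779) = -0.116428
  y ← 0.000000 + (0.21/6)·(k1 + 2k2 + 2k3 + k4) = -0.026838
x=0.210000, y=-0.026838:
  k1 = f(0.210000, -0.026838) = -0.116434
  k2 = f(0.315000, -0.039063) = -0.106467
  k3 = f(0.315000, -0.038017) = -0.106352
  k4 = f(0.420000, -0.049172) = -0.097395
  y ← -0.026838 + (0.21/6)·(k1 + 2k2 + 2k3 + k4) = -0.049219
y(0.42) ≈ -0.0492

-0.0492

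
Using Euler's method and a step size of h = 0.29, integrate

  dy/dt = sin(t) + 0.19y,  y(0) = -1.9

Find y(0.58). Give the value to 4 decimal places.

Euler: y_{n+1} = y_n + h·f(t_n, y_n).
t=0.000000, y=-1.900000: f=-0.361000 → y ← -1.900000 + 0.29·(-0.361000) = -2.004690
t=0.290000, y=-2.004690: f=-0.094939 → y ← -2.004690 + 0.29·(-0.094939) = -2.032222
y(0.58) ≈ -2.0322

-2.0322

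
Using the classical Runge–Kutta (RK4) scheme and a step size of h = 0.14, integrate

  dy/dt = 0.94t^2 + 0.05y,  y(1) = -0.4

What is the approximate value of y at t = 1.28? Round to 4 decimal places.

RK4: k1 = f(t_n, y_n); k2 = f(t_n + h/2, y_n + (h/2)·k1); k3 = f(t_n + h/2, y_n + (h/2)·k2); k4 = f(t_n + h, y_n + h·k3); y_{n+1} = y_n + (h/6)·(k1 + 2k2 + 2k3 + k4).
t=1.000000, y=-0.400000:
  k1 = f(1.000000, -0.400000) = 0.920000
  k2 = f(1.070000, -0.335600) = 1.059426
  k3 = f(1.070000, -0.325840) = 1.059914
  k4 = f(1.140000, -0.251612) = 1.209043
  y ← -0.400000 + (0.14/6)·(k1 + 2k2 + 2k3 + k4) = -0.251420
t=1.140000, y=-0.251420:
  k1 = f(1.140000, -0.251420) = 1.209053
  k2 = f(1.210000, -0.166786) = 1.367915
  k3 = f(1.210000, -0.155666) = 1.368471
  k4 = f(1.280000, -0.059834) = 1.537104
  y ← -0.251420 + (0.14/6)·(k1 + 2k2 + 2k3 + k4) = -0.059645
y(1.28) ≈ -0.0596

-0.0596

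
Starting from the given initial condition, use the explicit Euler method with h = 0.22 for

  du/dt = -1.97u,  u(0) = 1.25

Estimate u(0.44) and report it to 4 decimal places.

Euler: u_{n+1} = u_n + h·f(t_n, u_n).
t=0.000000, u=1.250000: f=-2.462500 → u ← 1.250000 + 0.22·(-2.462500) = 0.708250
t=0.220000, u=0.708250: f=-1.395253 → u ← 0.708250 + 0.22·(-1.395253) = 0.401294
u(0.44) ≈ 0.4013

0.4013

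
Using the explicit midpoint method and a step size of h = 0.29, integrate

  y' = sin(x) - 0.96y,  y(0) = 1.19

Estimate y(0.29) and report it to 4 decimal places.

Midpoint: k1 = f(x_n, y_n); k2 = f(x_n + h/2, y_n + (h/2)·k1); y_{n+1} = y_n + h·k2.
x=0.000000, y=1.190000:
  k1 = f(0.000000, 1.190000) = -1.142400
  k2 = f(0.145000, 1.024352) = -0.838885
  y ← 1.190000 + 0.29·(-0.838885) = 0.946723
y(0.29) ≈ 0.9467

0.9467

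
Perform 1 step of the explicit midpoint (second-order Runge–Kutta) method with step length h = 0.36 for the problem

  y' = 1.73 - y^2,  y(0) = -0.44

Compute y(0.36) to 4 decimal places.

0.1732

Midpoint: k1 = f(s_n, y_n); k2 = f(s_n + h/2, y_n + (h/2)·k1); y_{n+1} = y_n + h·k2.
s=0.000000, y=-0.440000:
  k1 = f(0.000000, -0.440000) = 1.536400
  k2 = f(0.180000, -0.163448) = 1.703285
  y ← -0.440000 + 0.36·1.703285 = 0.173183
y(0.36) ≈ 0.1732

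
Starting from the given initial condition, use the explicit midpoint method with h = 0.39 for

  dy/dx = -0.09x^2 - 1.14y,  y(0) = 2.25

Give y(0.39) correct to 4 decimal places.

Midpoint: k1 = f(x_n, y_n); k2 = f(x_n + h/2, y_n + (h/2)·k1); y_{n+1} = y_n + h·k2.
x=0.000000, y=2.250000:
  k1 = f(0.000000, 2.250000) = -2.565000
  k2 = f(0.195000, 1.749825) = -1.998223
  y ← 2.250000 + 0.39·(-1.998223) = 1.470693
y(0.39) ≈ 1.4707

1.4707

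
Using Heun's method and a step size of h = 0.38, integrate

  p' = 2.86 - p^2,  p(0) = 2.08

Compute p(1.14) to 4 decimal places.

1.7546

Heun: k1 = f(x_n, p_n); k2 = f(x_n + h, p_n + h·k1); p_{n+1} = p_n + (h/2)·(k1 + k2).
x=0.000000, p=2.080000:
  k1 = f(0.000000, 2.080000) = -1.466400
  k2 = f(0.380000, 1.522768) = 0.541178
  p ← 2.080000 + (0.38/2)·(-1.466400 + 0.541178) = 1.904208
x=0.380000, p=1.904208:
  k1 = f(0.380000, 1.904208) = -0.766007
  k2 = f(0.760000, 1.613125) = 0.257828
  p ← 1.904208 + (0.38/2)·(-0.766007 + 0.257828) = 1.807654
x=0.760000, p=1.807654:
  k1 = f(0.760000, 1.807654) = -0.407612
  k2 = f(1.140000, 1.652761) = 0.128380
  p ← 1.807654 + (0.38/2)·(-0.407612 + 0.128380) = 1.754600
p(1.14) ≈ 1.7546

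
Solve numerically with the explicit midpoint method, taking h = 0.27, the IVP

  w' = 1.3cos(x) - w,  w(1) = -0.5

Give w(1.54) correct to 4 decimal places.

-0.1559

Midpoint: k1 = f(x_n, w_n); k2 = f(x_n + h/2, w_n + (h/2)·k1); w_{n+1} = w_n + h·k2.
x=1.000000, w=-0.500000:
  k1 = f(1.000000, -0.500000) = 1.202393
  k2 = f(1.135000, -0.337677) = 0.886449
  w ← -0.500000 + 0.27·0.886449 = -0.260659
x=1.270000, w=-0.260659:
  k1 = f(1.270000, -0.260659) = 0.645824
  k2 = f(1.405000, -0.173473) = 0.388022
  w ← -0.260659 + 0.27·0.388022 = -0.155893
w(1.54) ≈ -0.1559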